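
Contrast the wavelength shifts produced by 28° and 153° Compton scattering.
153° produces the larger shift by a factor of 16.155

Calculate both shifts using Δλ = λ_C(1 - cos θ):

For θ₁ = 28°:
Δλ₁ = 2.4263 × (1 - cos(28°))
Δλ₁ = 2.4263 × 0.1171
Δλ₁ = 0.2840 pm

For θ₂ = 153°:
Δλ₂ = 2.4263 × (1 - cos(153°))
Δλ₂ = 2.4263 × 1.8910
Δλ₂ = 4.5882 pm

The 153° angle produces the larger shift.
Ratio: 4.5882/0.2840 = 16.155

(Intermediate values are shown rounded; full precision is carried through to the final answer.)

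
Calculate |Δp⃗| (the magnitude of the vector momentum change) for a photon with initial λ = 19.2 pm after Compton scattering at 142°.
5.9283e-23 kg·m/s

Photon momentum magnitude is p = h/λ.

Initial momentum:
p₀ = h/λ = 6.6261e-34/1.9200e-11 = 3.4511e-23 kg·m/s

After scattering:
λ' = λ + Δλ = 19.2 + 4.3383 = 23.5383 pm
p' = h/λ' = 6.6261e-34/2.3538e-11 = 2.8150e-23 kg·m/s

Momentum is a vector; the scattered photon's direction makes angle θ = 142° with the incident direction. The magnitude of the vector change Δp⃗ = p⃗₀ − p⃗' is found from the law of cosines:
|Δp⃗|² = p₀² + p'² − 2p₀p'cos θ
|Δp⃗|² = (3.4511e-23)² + (2.8150e-23)² − 2·3.4511e-23·2.8150e-23·cos(142°)
|Δp⃗| = 5.9283e-23 kg·m/s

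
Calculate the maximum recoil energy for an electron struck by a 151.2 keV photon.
56.2121 keV

Maximum energy transfer occurs at θ = 180° (backscattering).

Initial photon: E₀ = 151.2 keV → λ₀ = 8.2000 pm

Maximum Compton shift (at 180°):
Δλ_max = 2λ_C = 2 × 2.4263 = 4.8526 pm

Final wavelength:
λ' = 8.2000 + 4.8526 = 13.0526 pm

Minimum photon energy (maximum energy to electron):
E'_min = hc/λ' = 94.9879 keV

Maximum electron kinetic energy:
K_max = E₀ - E'_min = 151.2000 - 94.9879 = 56.2121 keV

(Intermediate values are shown rounded; full precision is carried through to the final answer.)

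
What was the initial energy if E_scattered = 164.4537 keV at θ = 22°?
168.4000 keV

Convert final energy to wavelength (hc ≈ 1239.842 keV·pm):
λ' = hc/E' = 1239.842 / 164.4537 = 7.5392 pm

Calculate the Compton shift:
Δλ = λ_C(1 - cos(22°))
Δλ = 2.4263 × (1 - cos(22°))
Δλ = 0.1767 pm

Initial wavelength:
λ = λ' - Δλ = 7.5392 - 0.1767 = 7.3625 pm

Initial energy:
E = hc/λ = 1239.842 / 7.3625 = 168.4000 keV

(Intermediate values are shown rounded; full precision is carried through to the final answer.)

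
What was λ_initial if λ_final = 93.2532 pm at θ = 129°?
89.3000 pm

From λ' = λ + Δλ, we have λ = λ' - Δλ

First calculate the Compton shift:
Δλ = λ_C(1 - cos θ)
Δλ = 2.4263 × (1 - cos(129°))
Δλ = 2.4263 × 1.6293
Δλ = 3.9532 pm

Initial wavelength:
λ = λ' - Δλ
λ = 93.2532 - 3.9532
λ = 89.3000 pm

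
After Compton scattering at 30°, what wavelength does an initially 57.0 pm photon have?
57.3251 pm

Using the Compton formula: λ' = λ + λ_C(1 − cos θ)

For θ = 30°, cos θ = √3/2 (exact) ≈ 0.8660, so:
1 − cos 30° = 1 − (√3/2) ≈ 0.1340

Δλ = λ_C × 0.1340 = 2.4263 × 0.1340 = 0.3251 pm

λ' = 57.0 + 0.3251 = 57.3251 pm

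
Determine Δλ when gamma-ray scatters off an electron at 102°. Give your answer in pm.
2.9308 pm

Using the Compton scattering formula:
Δλ = λ_C(1 - cos θ)

where λ_C = h/(m_e·c) ≈ 2.4263 pm is the Compton wavelength of an electron.

For θ = 102°:
cos(102°) = -0.2079
1 - cos(102°) = 1.2079

Δλ = 2.4263 × 1.2079
Δλ = 2.9308 pm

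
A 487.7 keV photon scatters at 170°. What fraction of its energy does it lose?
0.6545 (or 65.45%)

Calculate initial and final photon energies:

Initial: E₀ = 487.7 keV → λ₀ = 2.5422 pm
Compton shift: Δλ = 4.8158 pm
Final wavelength: λ' = 7.3580 pm
Final energy: E' = 168.5030 keV

Fractional energy loss:
(E₀ - E')/E₀ = (487.7000 - 168.5030)/487.7000
= 319.1970/487.7000
= 0.6545
= 65.45%

(Intermediate values are shown rounded; full precision is carried through to the final answer.)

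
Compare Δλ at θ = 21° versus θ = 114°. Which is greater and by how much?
114° produces the larger shift by a factor of 21.180

Calculate both shifts using Δλ = λ_C(1 - cos θ):

For θ₁ = 21°:
Δλ₁ = 2.4263 × (1 - cos(21°))
Δλ₁ = 2.4263 × 0.0664
Δλ₁ = 0.1612 pm

For θ₂ = 114°:
Δλ₂ = 2.4263 × (1 - cos(114°))
Δλ₂ = 2.4263 × 1.4067
Δλ₂ = 3.4132 pm

The 114° angle produces the larger shift.
Ratio: 3.4132/0.1612 = 21.180

(Intermediate values are shown rounded; full precision is carried through to the final answer.)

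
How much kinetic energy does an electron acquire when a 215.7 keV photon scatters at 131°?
88.7464 keV

By energy conservation: K_e = E_initial - E_final

First find the scattered photon energy:
Initial wavelength: λ = hc/E = 5.7480 pm
Compton shift: Δλ = λ_C(1 - cos(131°)) = 4.0181 pm
Final wavelength: λ' = 5.7480 + 4.0181 = 9.7661 pm
Final photon energy: E' = hc/λ' = 126.9536 keV

Electron kinetic energy:
K_e = E - E' = 215.7000 - 126.9536 = 88.7464 keV

(Intermediate values are shown rounded; full precision is carried through to the final answer.)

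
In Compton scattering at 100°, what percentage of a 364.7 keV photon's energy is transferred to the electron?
0.4558 (or 45.58%)

Calculate initial and final photon energies:

Initial: E₀ = 364.7 keV → λ₀ = 3.3996 pm
Compton shift: Δλ = 2.8476 pm
Final wavelength: λ' = 6.2473 pm
Final energy: E' = 198.4618 keV

Fractional energy loss:
(E₀ - E')/E₀ = (364.7000 - 198.4618)/364.7000
= 166.2382/364.7000
= 0.4558
= 45.58%

(Intermediate values are shown rounded; full precision is carried through to the final answer.)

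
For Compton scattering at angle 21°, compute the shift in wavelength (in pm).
0.1612 pm

Using the Compton scattering formula:
Δλ = λ_C(1 - cos θ)

where λ_C = h/(m_e·c) ≈ 2.4263 pm is the Compton wavelength of an electron.

For θ = 21°:
cos(21°) = 0.9336
1 - cos(21°) = 0.0664

Δλ = 2.4263 × 0.0664
Δλ = 0.1612 pm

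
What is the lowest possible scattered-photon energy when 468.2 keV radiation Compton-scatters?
165.2963 keV (at θ = 180°)

The scattered photon has minimum energy when its wavelength is maximum, i.e., when the Compton shift Δλ = λ_C(1 − cos θ) is maximum. This occurs at θ = 180° (backscattering), giving Δλ_max = 2λ_C = 4.8526 pm.

Initial wavelength: λ₀ = hc/E₀ = 2.6481 pm
Maximum final wavelength: λ'_max = λ₀ + 2λ_C = 2.6481 + 4.8526 = 7.5007 pm
Minimum final energy: E'_min = hc/λ'_max = 165.2963 keV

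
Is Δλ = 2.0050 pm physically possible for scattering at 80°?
Yes, consistent

Calculate the expected shift for θ = 80°:

Δλ_expected = λ_C(1 - cos(80°))
Δλ_expected = 2.4263 × (1 - cos(80°))
Δλ_expected = 2.4263 × 0.8264
Δλ_expected = 2.0050 pm

Given shift: 2.0050 pm
Expected shift: 2.0050 pm
Difference: 0.0000 pm

The values match. This is consistent with Compton scattering at the stated angle.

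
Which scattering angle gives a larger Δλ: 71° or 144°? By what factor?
144° produces the larger shift by a factor of 2.682

Calculate both shifts using Δλ = λ_C(1 - cos θ):

For θ₁ = 71°:
Δλ₁ = 2.4263 × (1 - cos(71°))
Δλ₁ = 2.4263 × 0.6744
Δλ₁ = 1.6364 pm

For θ₂ = 144°:
Δλ₂ = 2.4263 × (1 - cos(144°))
Δλ₂ = 2.4263 × 1.8090
Δλ₂ = 4.3892 pm

The 144° angle produces the larger shift.
Ratio: 4.3892/1.6364 = 2.682

(Intermediate values are shown rounded; full precision is carried through to the final answer.)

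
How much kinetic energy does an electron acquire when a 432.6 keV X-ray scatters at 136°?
256.4279 keV

By energy conservation: K_e = E_initial - E_final

First find the scattered photon energy:
Initial wavelength: λ = hc/E = 2.8660 pm
Compton shift: Δλ = λ_C(1 - cos(136°)) = 4.1717 pm
Final wavelength: λ' = 2.8660 + 4.1717 = 7.0377 pm
Final photon energy: E' = hc/λ' = 176.1721 keV

Electron kinetic energy:
K_e = E - E' = 432.6000 - 176.1721 = 256.4279 keV

(Intermediate values are shown rounded; full precision is carried through to the final answer.)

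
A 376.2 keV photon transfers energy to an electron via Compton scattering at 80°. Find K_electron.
142.2978 keV

By energy conservation: K_e = E_initial - E_final

First find the scattered photon energy:
Initial wavelength: λ = hc/E = 3.2957 pm
Compton shift: Δλ = λ_C(1 - cos(80°)) = 2.0050 pm
Final wavelength: λ' = 3.2957 + 2.0050 = 5.3007 pm
Final photon energy: E' = hc/λ' = 233.9022 keV

Electron kinetic energy:
K_e = E - E' = 376.2000 - 233.9022 = 142.2978 keV

(Intermediate values are shown rounded; full precision is carried through to the final answer.)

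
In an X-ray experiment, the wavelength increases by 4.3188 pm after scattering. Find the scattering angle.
141.26°

From the Compton formula Δλ = λ_C(1 - cos θ), we can solve for θ:

cos θ = 1 - Δλ/λ_C

Given:
- Δλ = 4.3188 pm
- λ_C = h/(m_e·c) ≈ 2.42631024 pm

cos θ = 1 - 4.3188/2.42631024
cos θ = 1 - 1.779987
cos θ = -0.779987

θ = arccos(-0.779987)
θ = 141.26°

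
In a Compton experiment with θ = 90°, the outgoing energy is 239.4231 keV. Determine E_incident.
450.5001 keV

Convert final energy to wavelength (hc ≈ 1239.842 keV·pm):
λ' = hc/E' = 1239.842 / 239.4231 = 5.1785 pm

Calculate the Compton shift:
Δλ = λ_C(1 - cos(90°))
Δλ = 2.4263 × (1 - cos(90°))
Δλ = 2.4263 pm

Initial wavelength:
λ = λ' - Δλ = 5.1785 - 2.4263 = 2.7521 pm

Initial energy:
E = hc/λ = 1239.842 / 2.7521 = 450.5001 keV

(Intermediate values are shown rounded; full precision is carried through to the final answer.)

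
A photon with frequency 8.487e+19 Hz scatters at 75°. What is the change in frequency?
2.863e+19 Hz (decrease)

Convert frequency to wavelength (c = 299792458 m/s):
λ₀ = c/f₀ = 299792458/8.487e+19 = 3.5323725e-12 m = 3.5324 pm

Calculate Compton shift:
Δλ = λ_C(1 - cos(75°)) = 1.7983 pm

Final wavelength:
λ' = λ₀ + Δλ = 3.5324 + 1.7983 = 5.3307 pm

Final frequency:
f' = c/λ' = 299792458/5.3307075e-12 = 5.6238775e+19 Hz

Frequency shift (decrease):
Δf = f₀ - f' = 8.487e+19 - 5.6238775e+19 = 2.863e+19 Hz

(Intermediate values are shown rounded; full precision is carried through to the final answer.)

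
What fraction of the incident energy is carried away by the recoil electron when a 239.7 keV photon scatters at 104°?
0.3681 (or 36.81%)

Calculate initial and final photon energies:

Initial: E₀ = 239.7 keV → λ₀ = 5.1725 pm
Compton shift: Δλ = 3.0133 pm
Final wavelength: λ' = 8.1858 pm
Final energy: E' = 151.4632 keV

Fractional energy loss:
(E₀ - E')/E₀ = (239.7000 - 151.4632)/239.7000
= 88.2368/239.7000
= 0.3681
= 36.81%

(Intermediate values are shown rounded; full precision is carried through to the final answer.)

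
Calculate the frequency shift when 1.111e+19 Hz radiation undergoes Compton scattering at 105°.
1.130e+18 Hz (decrease)

Convert frequency to wavelength (c = 299792458 m/s):
λ₀ = c/f₀ = 299792458/1.111e+19 = 2.6984020e-11 m = 26.9840 pm

Calculate Compton shift:
Δλ = λ_C(1 - cos(105°)) = 3.0543 pm

Final wavelength:
λ' = λ₀ + Δλ = 26.9840 + 3.0543 = 30.0383 pm

Final frequency:
f' = c/λ' = 299792458/3.0038305e-11 = 9.9803387e+18 Hz

Frequency shift (decrease):
Δf = f₀ - f' = 1.111e+19 - 9.9803387e+18 = 1.130e+18 Hz

(Intermediate values are shown rounded; full precision is carried through to the final answer.)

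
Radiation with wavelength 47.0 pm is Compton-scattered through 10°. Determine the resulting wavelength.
47.0369 pm

Using the Compton scattering formula:
λ' = λ + Δλ = λ + λ_C(1 - cos θ)

Given:
- Initial wavelength λ = 47.0 pm
- Scattering angle θ = 10°
- Compton wavelength λ_C ≈ 2.4263 pm

Calculate the shift:
Δλ = 2.4263 × (1 - cos(10°))
Δλ = 2.4263 × 0.0152
Δλ = 0.0369 pm

Final wavelength:
λ' = 47.0 + 0.0369 = 47.0369 pm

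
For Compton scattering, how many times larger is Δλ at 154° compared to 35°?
154° produces the larger shift by a factor of 10.499

Calculate both shifts using Δλ = λ_C(1 - cos θ):

For θ₁ = 35°:
Δλ₁ = 2.4263 × (1 - cos(35°))
Δλ₁ = 2.4263 × 0.1808
Δλ₁ = 0.4388 pm

For θ₂ = 154°:
Δλ₂ = 2.4263 × (1 - cos(154°))
Δλ₂ = 2.4263 × 1.8988
Δλ₂ = 4.6071 pm

The 154° angle produces the larger shift.
Ratio: 4.6071/0.4388 = 10.499

(Intermediate values are shown rounded; full precision is carried through to the final answer.)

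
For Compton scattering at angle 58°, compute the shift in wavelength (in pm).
1.1406 pm

Using the Compton scattering formula:
Δλ = λ_C(1 - cos θ)

where λ_C = h/(m_e·c) ≈ 2.4263 pm is the Compton wavelength of an electron.

For θ = 58°:
cos(58°) = 0.5299
1 - cos(58°) = 0.4701

Δλ = 2.4263 × 0.4701
Δλ = 1.1406 pm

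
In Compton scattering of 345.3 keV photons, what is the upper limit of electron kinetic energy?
198.4557 keV

Maximum energy transfer occurs at θ = 180° (backscattering).

Initial photon: E₀ = 345.3 keV → λ₀ = 3.5906 pm

Maximum Compton shift (at 180°):
Δλ_max = 2λ_C = 2 × 2.4263 = 4.8526 pm

Final wavelength:
λ' = 3.5906 + 4.8526 = 8.4432 pm

Minimum photon energy (maximum energy to electron):
E'_min = hc/λ' = 146.8443 keV

Maximum electron kinetic energy:
K_max = E₀ - E'_min = 345.3000 - 146.8443 = 198.4557 keV

(Intermediate values are shown rounded; full precision is carried through to the final answer.)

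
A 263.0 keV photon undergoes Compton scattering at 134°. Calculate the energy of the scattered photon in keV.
140.4762 keV

First convert energy to wavelength:
λ = hc/E, with hc ≈ 1239.842 keV·pm (i.e. 1239.842 eV·nm)

For E = 263.0 keV = 263000 eV:
λ = 1239.842 keV·pm / 263.0 keV
λ = 4.7142 pm

Calculate the Compton shift:
Δλ = λ_C(1 - cos(134°)) = 2.4263 × 1.6947
Δλ = 4.1118 pm

Final wavelength:
λ' = 4.7142 + 4.1118 = 8.8260 pm

Final energy:
E' = hc/λ' = 1239.842 / 8.8260 = 140.4762 keV

(Intermediate values are shown rounded; full precision is carried through to the final answer.)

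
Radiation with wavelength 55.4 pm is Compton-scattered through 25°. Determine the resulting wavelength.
55.6273 pm

Using the Compton scattering formula:
λ' = λ + Δλ = λ + λ_C(1 - cos θ)

Given:
- Initial wavelength λ = 55.4 pm
- Scattering angle θ = 25°
- Compton wavelength λ_C ≈ 2.4263 pm

Calculate the shift:
Δλ = 2.4263 × (1 - cos(25°))
Δλ = 2.4263 × 0.0937
Δλ = 0.2273 pm

Final wavelength:
λ' = 55.4 + 0.2273 = 55.6273 pm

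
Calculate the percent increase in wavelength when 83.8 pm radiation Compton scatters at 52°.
1.1128%

Calculate the Compton shift:
Δλ = λ_C(1 - cos(52°))
Δλ = 2.4263 × (1 - cos(52°))
Δλ = 2.4263 × 0.3843
Δλ = 0.9325 pm

Percentage change:
(Δλ/λ₀) × 100 = (0.9325/83.8) × 100
= 1.1128%

(Intermediate values are shown rounded; full precision is carried through to the final answer.)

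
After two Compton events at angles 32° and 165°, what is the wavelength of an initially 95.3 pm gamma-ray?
100.4386 pm

Apply Compton shift twice:

First scattering at θ₁ = 32°:
Δλ₁ = λ_C(1 - cos(32°))
Δλ₁ = 2.4263 × 0.1520
Δλ₁ = 0.3687 pm

After first scattering:
λ₁ = 95.3 + 0.3687 = 95.6687 pm

Second scattering at θ₂ = 165°:
Δλ₂ = λ_C(1 - cos(165°))
Δλ₂ = 2.4263 × 1.9659
Δλ₂ = 4.7699 pm

Final wavelength:
λ₂ = 95.6687 + 4.7699 = 100.4386 pm

Total shift: Δλ_total = 0.3687 + 4.7699 = 5.1386 pm

(Intermediate values are shown rounded; full precision is carried through to the final answer.)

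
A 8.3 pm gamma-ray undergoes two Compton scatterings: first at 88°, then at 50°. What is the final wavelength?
11.5083 pm

Apply Compton shift twice:

First scattering at θ₁ = 88°:
Δλ₁ = λ_C(1 - cos(88°))
Δλ₁ = 2.4263 × 0.9651
Δλ₁ = 2.3416 pm

After first scattering:
λ₁ = 8.3 + 2.3416 = 10.6416 pm

Second scattering at θ₂ = 50°:
Δλ₂ = λ_C(1 - cos(50°))
Δλ₂ = 2.4263 × 0.3572
Δλ₂ = 0.8667 pm

Final wavelength:
λ₂ = 10.6416 + 0.8667 = 11.5083 pm

Total shift: Δλ_total = 2.3416 + 0.8667 = 3.2083 pm

(Intermediate values are shown rounded; full precision is carried through to the final answer.)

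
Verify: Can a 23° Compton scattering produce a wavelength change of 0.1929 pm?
Yes, consistent

Calculate the expected shift for θ = 23°:

Δλ_expected = λ_C(1 - cos(23°))
Δλ_expected = 2.4263 × (1 - cos(23°))
Δλ_expected = 2.4263 × 0.0795
Δλ_expected = 0.1929 pm

Given shift: 0.1929 pm
Expected shift: 0.1929 pm
Difference: 0.0000 pm

The values match. This is consistent with Compton scattering at the stated angle.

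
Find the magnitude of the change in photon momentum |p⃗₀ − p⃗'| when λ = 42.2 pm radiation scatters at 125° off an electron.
2.6706e-23 kg·m/s

Photon momentum magnitude is p = h/λ.

Initial momentum:
p₀ = h/λ = 6.6261e-34/4.2200e-11 = 1.5702e-23 kg·m/s

After scattering:
λ' = λ + Δλ = 42.2 + 3.8180 = 46.0180 pm
p' = h/λ' = 6.6261e-34/4.6018e-11 = 1.4399e-23 kg·m/s

Momentum is a vector; the scattered photon's direction makes angle θ = 125° with the incident direction. The magnitude of the vector change Δp⃗ = p⃗₀ − p⃗' is found from the law of cosines:
|Δp⃗|² = p₀² + p'² − 2p₀p'cos θ
|Δp⃗|² = (1.5702e-23)² + (1.4399e-23)² − 2·1.5702e-23·1.4399e-23·cos(125°)
|Δp⃗| = 2.6706e-23 kg·m/s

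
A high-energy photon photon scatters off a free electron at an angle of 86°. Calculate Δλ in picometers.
2.2571 pm

Using the Compton scattering formula:
Δλ = λ_C(1 - cos θ)

where λ_C = h/(m_e·c) ≈ 2.4263 pm is the Compton wavelength of an electron.

For θ = 86°:
cos(86°) = 0.0698
1 - cos(86°) = 0.9302

Δλ = 2.4263 × 0.9302
Δλ = 2.2571 pm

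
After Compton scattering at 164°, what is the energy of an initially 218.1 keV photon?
118.7205 keV

First convert energy to wavelength:
λ = hc/E, with hc ≈ 1239.842 keV·pm (i.e. 1239.842 eV·nm)

For E = 218.1 keV = 218100 eV:
λ = 1239.842 keV·pm / 218.1 keV
λ = 5.6847 pm

Calculate the Compton shift:
Δλ = λ_C(1 - cos(164°)) = 2.4263 × 1.9613
Δλ = 4.7586 pm

Final wavelength:
λ' = 5.6847 + 4.7586 = 10.4434 pm

Final energy:
E' = hc/λ' = 1239.842 / 10.4434 = 118.7205 keV

(Intermediate values are shown rounded; full precision is carried through to the final answer.)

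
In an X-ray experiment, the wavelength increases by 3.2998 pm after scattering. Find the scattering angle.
111.10°

From the Compton formula Δλ = λ_C(1 - cos θ), we can solve for θ:

cos θ = 1 - Δλ/λ_C

Given:
- Δλ = 3.2998 pm
- λ_C = h/(m_e·c) ≈ 2.42631024 pm

cos θ = 1 - 3.2998/2.42631024
cos θ = 1 - 1.360007
cos θ = -0.360007

θ = arccos(-0.360007)
θ = 111.10°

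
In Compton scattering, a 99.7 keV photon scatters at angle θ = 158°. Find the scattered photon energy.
72.4559 keV

First convert energy to wavelength:
λ = hc/E, with hc ≈ 1239.842 keV·pm (i.e. 1239.842 eV·nm)

For E = 99.7 keV = 99700 eV:
λ = 1239.842 keV·pm / 99.7 keV
λ = 12.4357 pm

Calculate the Compton shift:
Δλ = λ_C(1 - cos(158°)) = 2.4263 × 1.9272
Δλ = 4.6759 pm

Final wavelength:
λ' = 12.4357 + 4.6759 = 17.1117 pm

Final energy:
E' = hc/λ' = 1239.842 / 17.1117 = 72.4559 keV

(Intermediate values are shown rounded; full precision is carried through to the final answer.)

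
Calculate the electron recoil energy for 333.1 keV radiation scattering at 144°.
180.2476 keV

By energy conservation: K_e = E_initial - E_final

First find the scattered photon energy:
Initial wavelength: λ = hc/E = 3.7221 pm
Compton shift: Δλ = λ_C(1 - cos(144°)) = 4.3892 pm
Final wavelength: λ' = 3.7221 + 4.3892 = 8.1114 pm
Final photon energy: E' = hc/λ' = 152.8524 keV

Electron kinetic energy:
K_e = E - E' = 333.1000 - 152.8524 = 180.2476 keV

(Intermediate values are shown rounded; full precision is carried through to the final answer.)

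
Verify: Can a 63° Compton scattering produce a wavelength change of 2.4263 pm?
No, inconsistent

Calculate the expected shift for θ = 63°:

Δλ_expected = λ_C(1 - cos(63°))
Δλ_expected = 2.4263 × (1 - cos(63°))
Δλ_expected = 2.4263 × 0.5460
Δλ_expected = 1.3248 pm

Given shift: 2.4263 pm
Expected shift: 1.3248 pm
Difference: 1.1015 pm

The values do not match. The given shift corresponds to θ ≈ 90.0°, not 63°.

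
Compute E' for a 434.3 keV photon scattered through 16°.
420.4569 keV

First convert energy to wavelength:
λ = hc/E, with hc ≈ 1239.842 keV·pm (i.e. 1239.842 eV·nm)

For E = 434.3 keV = 434300 eV:
λ = 1239.842 keV·pm / 434.3 keV
λ = 2.8548 pm

Calculate the Compton shift:
Δλ = λ_C(1 - cos(16°)) = 2.4263 × 0.0387
Δλ = 0.0940 pm

Final wavelength:
λ' = 2.8548 + 0.0940 = 2.9488 pm

Final energy:
E' = hc/λ' = 1239.842 / 2.9488 = 420.4569 keV

(Intermediate values are shown rounded; full precision is carried through to the final answer.)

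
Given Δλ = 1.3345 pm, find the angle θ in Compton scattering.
63.26°

From the Compton formula Δλ = λ_C(1 - cos θ), we can solve for θ:

cos θ = 1 - Δλ/λ_C

Given:
- Δλ = 1.3345 pm
- λ_C = h/(m_e·c) ≈ 2.42631024 pm

cos θ = 1 - 1.3345/2.42631024
cos θ = 1 - 0.550012
cos θ = 0.449988

θ = arccos(0.449988)
θ = 63.26°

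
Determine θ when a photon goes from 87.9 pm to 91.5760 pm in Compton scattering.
121.00°

First find the wavelength shift:
Δλ = λ' - λ = 91.5760 - 87.9 = 3.6760 pm

Using Δλ = λ_C(1 - cos θ), with λ_C = h/(m_e·c) ≈ 2.42631024 pm:
cos θ = 1 - Δλ/λ_C
cos θ = 1 - 3.6760/2.42631024
cos θ = -0.515058

θ = arccos(-0.515058)
θ = 121.00°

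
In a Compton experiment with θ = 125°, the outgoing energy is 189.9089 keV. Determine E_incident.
457.4000 keV

Convert final energy to wavelength (hc ≈ 1239.842 keV·pm):
λ' = hc/E' = 1239.842 / 189.9089 = 6.5286 pm

Calculate the Compton shift:
Δλ = λ_C(1 - cos(125°))
Δλ = 2.4263 × (1 - cos(125°))
Δλ = 3.8180 pm

Initial wavelength:
λ = λ' - Δλ = 6.5286 - 3.8180 = 2.7106 pm

Initial energy:
E = hc/λ = 1239.842 / 2.7106 = 457.4000 keV

(Intermediate values are shown rounded; full precision is carried through to the final answer.)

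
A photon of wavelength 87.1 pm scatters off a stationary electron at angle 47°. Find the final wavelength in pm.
87.8716 pm

Using the Compton scattering formula:
λ' = λ + Δλ = λ + λ_C(1 - cos θ)

Given:
- Initial wavelength λ = 87.1 pm
- Scattering angle θ = 47°
- Compton wavelength λ_C ≈ 2.4263 pm

Calculate the shift:
Δλ = 2.4263 × (1 - cos(47°))
Δλ = 2.4263 × 0.3180
Δλ = 0.7716 pm

Final wavelength:
λ' = 87.1 + 0.7716 = 87.8716 pm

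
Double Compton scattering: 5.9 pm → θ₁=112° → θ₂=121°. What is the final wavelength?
12.9112 pm

Apply Compton shift twice:

First scattering at θ₁ = 112°:
Δλ₁ = λ_C(1 - cos(112°))
Δλ₁ = 2.4263 × 1.3746
Δλ₁ = 3.3352 pm

After first scattering:
λ₁ = 5.9 + 3.3352 = 9.2352 pm

Second scattering at θ₂ = 121°:
Δλ₂ = λ_C(1 - cos(121°))
Δλ₂ = 2.4263 × 1.5150
Δλ₂ = 3.6760 pm

Final wavelength:
λ₂ = 9.2352 + 3.6760 = 12.9112 pm

Total shift: Δλ_total = 3.3352 + 3.6760 = 7.0112 pm

(Intermediate values are shown rounded; full precision is carried through to the final answer.)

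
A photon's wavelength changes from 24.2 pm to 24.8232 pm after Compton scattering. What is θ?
42.00°

First find the wavelength shift:
Δλ = λ' - λ = 24.8232 - 24.2 = 0.6232 pm

Using Δλ = λ_C(1 - cos θ), with λ_C = h/(m_e·c) ≈ 2.42631024 pm:
cos θ = 1 - Δλ/λ_C
cos θ = 1 - 0.6232/2.42631024
cos θ = 0.743149

θ = arccos(0.743149)
θ = 42.00°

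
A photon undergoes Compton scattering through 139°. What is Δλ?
4.2575 pm

Using the Compton scattering formula:
Δλ = λ_C(1 - cos θ)

where λ_C = h/(m_e·c) ≈ 2.4263 pm is the Compton wavelength of an electron.

For θ = 139°:
cos(139°) = -0.7547
1 - cos(139°) = 1.7547

Δλ = 2.4263 × 1.7547
Δλ = 4.2575 pm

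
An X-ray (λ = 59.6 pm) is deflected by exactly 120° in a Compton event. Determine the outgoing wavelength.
63.2395 pm

Using the Compton formula: λ' = λ + λ_C(1 − cos θ)

For θ = 120°, cos θ = -1/2 (exact) = -0.5000, so:
1 − cos 120° = 1 − (-1/2) = 1.5000

Δλ = λ_C × 1.5000 = 2.4263 × 1.5000 = 3.6395 pm

λ' = 59.6 + 3.6395 = 63.2395 pm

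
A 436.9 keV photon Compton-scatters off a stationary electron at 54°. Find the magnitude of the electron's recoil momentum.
1.9219e-22 kg·m/s

The electron is initially at rest, so by conservation of momentum:
p⃗_e = p⃗₀ − p⃗'  (incident photon momentum minus scattered photon momentum)

Photon momentum magnitudes (p = h/λ = E/c):
λ₀ = hc/E₀ = 2.8378 pm → p₀ = h/λ₀ = 2.3349e-22 kg·m/s
Δλ = λ_C(1 − cos 54°) = 1.0002 pm
λ' = 3.8380 pm → p' = h/λ' = 1.7264e-22 kg·m/s

The scattered photon makes angle θ = 54° with the incident direction, so by the law of cosines:
|p⃗_e|² = p₀² + p'² − 2p₀p'cos θ
|p⃗_e|² = (2.3349e-22)² + (1.7264e-22)² − 2·2.3349e-22·1.7264e-22·cos(54°)
|p⃗_e| = 1.9219e-22 kg·m/s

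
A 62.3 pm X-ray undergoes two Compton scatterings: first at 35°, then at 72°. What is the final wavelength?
64.4153 pm

Apply Compton shift twice:

First scattering at θ₁ = 35°:
Δλ₁ = λ_C(1 - cos(35°))
Δλ₁ = 2.4263 × 0.1808
Δλ₁ = 0.4388 pm

After first scattering:
λ₁ = 62.3 + 0.4388 = 62.7388 pm

Second scattering at θ₂ = 72°:
Δλ₂ = λ_C(1 - cos(72°))
Δλ₂ = 2.4263 × 0.6910
Δλ₂ = 1.6765 pm

Final wavelength:
λ₂ = 62.7388 + 1.6765 = 64.4153 pm

Total shift: Δλ_total = 0.4388 + 1.6765 = 2.1153 pm

(Intermediate values are shown rounded; full precision is carried through to the final answer.)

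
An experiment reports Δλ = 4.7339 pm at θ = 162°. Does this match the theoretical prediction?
Yes, consistent

Calculate the expected shift for θ = 162°:

Δλ_expected = λ_C(1 - cos(162°))
Δλ_expected = 2.4263 × (1 - cos(162°))
Δλ_expected = 2.4263 × 1.9511
Δλ_expected = 4.7339 pm

Given shift: 4.7339 pm
Expected shift: 4.7339 pm
Difference: 0.0000 pm

The values match. This is consistent with Compton scattering at the stated angle.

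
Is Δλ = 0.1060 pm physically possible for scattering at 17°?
Yes, consistent

Calculate the expected shift for θ = 17°:

Δλ_expected = λ_C(1 - cos(17°))
Δλ_expected = 2.4263 × (1 - cos(17°))
Δλ_expected = 2.4263 × 0.0437
Δλ_expected = 0.1060 pm

Given shift: 0.1060 pm
Expected shift: 0.1060 pm
Difference: 0.0000 pm

The values match. This is consistent with Compton scattering at the stated angle.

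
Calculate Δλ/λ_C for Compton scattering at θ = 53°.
0.3982 λ_C

The Compton shift formula is:
Δλ = λ_C(1 - cos θ)

Dividing both sides by λ_C:
Δλ/λ_C = 1 - cos θ

For θ = 53°:
Δλ/λ_C = 1 - cos(53°)
Δλ/λ_C = 1 - 0.6018
Δλ/λ_C = 0.3982

This means the shift is 0.3982 × λ_C = 0.9661 pm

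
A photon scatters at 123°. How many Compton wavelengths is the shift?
1.5446 λ_C

The Compton shift formula is:
Δλ = λ_C(1 - cos θ)

Dividing both sides by λ_C:
Δλ/λ_C = 1 - cos θ

For θ = 123°:
Δλ/λ_C = 1 - cos(123°)
Δλ/λ_C = 1 - -0.5446
Δλ/λ_C = 1.5446

This means the shift is 1.5446 × λ_C = 3.7478 pm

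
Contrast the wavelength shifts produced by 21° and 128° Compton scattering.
128° produces the larger shift by a factor of 24.325

Calculate both shifts using Δλ = λ_C(1 - cos θ):

For θ₁ = 21°:
Δλ₁ = 2.4263 × (1 - cos(21°))
Δλ₁ = 2.4263 × 0.0664
Δλ₁ = 0.1612 pm

For θ₂ = 128°:
Δλ₂ = 2.4263 × (1 - cos(128°))
Δλ₂ = 2.4263 × 1.6157
Δλ₂ = 3.9201 pm

The 128° angle produces the larger shift.
Ratio: 3.9201/0.1612 = 24.325

(Intermediate values are shown rounded; full precision is carried through to the final answer.)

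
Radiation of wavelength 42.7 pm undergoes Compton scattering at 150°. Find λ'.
47.2276 pm

Using the Compton formula: λ' = λ + λ_C(1 − cos θ)

For θ = 150°, cos θ = -√3/2 (exact) ≈ -0.8660, so:
1 − cos 150° = 1 − (-√3/2) ≈ 1.8660

Δλ = λ_C × 1.8660 = 2.4263 × 1.8660 = 4.5276 pm

λ' = 42.7 + 4.5276 = 47.2276 pm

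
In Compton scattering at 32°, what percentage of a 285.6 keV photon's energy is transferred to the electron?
0.0783 (or 7.83%)

Calculate initial and final photon energies:

Initial: E₀ = 285.6 keV → λ₀ = 4.3412 pm
Compton shift: Δλ = 0.3687 pm
Final wavelength: λ' = 4.7099 pm
Final energy: E' = 263.2436 keV

Fractional energy loss:
(E₀ - E')/E₀ = (285.6000 - 263.2436)/285.6000
= 22.3564/285.6000
= 0.0783
= 7.83%

(Intermediate values are shown rounded; full precision is carried through to the final answer.)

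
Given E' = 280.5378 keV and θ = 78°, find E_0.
496.4001 keV

Convert final energy to wavelength (hc ≈ 1239.842 keV·pm):
λ' = hc/E' = 1239.842 / 280.5378 = 4.4195 pm

Calculate the Compton shift:
Δλ = λ_C(1 - cos(78°))
Δλ = 2.4263 × (1 - cos(78°))
Δλ = 1.9219 pm

Initial wavelength:
λ = λ' - Δλ = 4.4195 - 1.9219 = 2.4977 pm

Initial energy:
E = hc/λ = 1239.842 / 2.4977 = 496.4001 keV

(Intermediate values are shown rounded; full precision is carried through to the final answer.)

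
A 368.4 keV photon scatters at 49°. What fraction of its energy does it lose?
0.1987 (or 19.87%)

Calculate initial and final photon energies:

Initial: E₀ = 368.4 keV → λ₀ = 3.3655 pm
Compton shift: Δλ = 0.8345 pm
Final wavelength: λ' = 4.2000 pm
Final energy: E' = 295.2015 keV

Fractional energy loss:
(E₀ - E')/E₀ = (368.4000 - 295.2015)/368.4000
= 73.1985/368.4000
= 0.1987
= 19.87%

(Intermediate values are shown rounded; full precision is carried through to the final answer.)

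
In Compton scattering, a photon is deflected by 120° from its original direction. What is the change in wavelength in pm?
3.6395 pm

Using the Compton scattering formula:
Δλ = λ_C(1 - cos θ)

where λ_C = h/(m_e·c) ≈ 2.4263 pm is the Compton wavelength of an electron.

For θ = 120°:
cos(120°) = -0.5000
1 - cos(120°) = 1.5000

Δλ = 2.4263 × 1.5000
Δλ = 3.6395 pm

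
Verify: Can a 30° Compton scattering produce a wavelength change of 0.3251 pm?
Yes, consistent

Calculate the expected shift for θ = 30°:

Δλ_expected = λ_C(1 - cos(30°))
Δλ_expected = 2.4263 × (1 - cos(30°))
Δλ_expected = 2.4263 × 0.1340
Δλ_expected = 0.3251 pm

Given shift: 0.3251 pm
Expected shift: 0.3251 pm
Difference: 0.0000 pm

The values match. This is consistent with Compton scattering at the stated angle.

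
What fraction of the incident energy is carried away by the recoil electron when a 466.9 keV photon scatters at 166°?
0.6429 (or 64.29%)

Calculate initial and final photon energies:

Initial: E₀ = 466.9 keV → λ₀ = 2.6555 pm
Compton shift: Δλ = 4.7805 pm
Final wavelength: λ' = 7.4360 pm
Final energy: E' = 166.7345 keV

Fractional energy loss:
(E₀ - E')/E₀ = (466.9000 - 166.7345)/466.9000
= 300.1655/466.9000
= 0.6429
= 64.29%

(Intermediate values are shown rounded; full precision is carried through to the final answer.)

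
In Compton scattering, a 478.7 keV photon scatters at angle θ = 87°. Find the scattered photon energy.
253.5803 keV

First convert energy to wavelength:
λ = hc/E, with hc ≈ 1239.842 keV·pm (i.e. 1239.842 eV·nm)

For E = 478.7 keV = 478700 eV:
λ = 1239.842 keV·pm / 478.7 keV
λ = 2.5900 pm

Calculate the Compton shift:
Δλ = λ_C(1 - cos(87°)) = 2.4263 × 0.9477
Δλ = 2.2993 pm

Final wavelength:
λ' = 2.5900 + 2.2993 = 4.8893 pm

Final energy:
E' = hc/λ' = 1239.842 / 4.8893 = 253.5803 keV

(Intermediate values are shown rounded; full precision is carried through to the final answer.)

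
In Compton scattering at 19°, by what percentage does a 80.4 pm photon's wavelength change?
0.1644%

Calculate the Compton shift:
Δλ = λ_C(1 - cos(19°))
Δλ = 2.4263 × (1 - cos(19°))
Δλ = 2.4263 × 0.0545
Δλ = 0.1322 pm

Percentage change:
(Δλ/λ₀) × 100 = (0.1322/80.4) × 100
= 0.1644%

(Intermediate values are shown rounded; full precision is carried through to the final answer.)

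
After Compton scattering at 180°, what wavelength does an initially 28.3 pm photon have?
33.1526 pm

Using the Compton formula: λ' = λ + λ_C(1 − cos θ)

For θ = 180°, cos θ = -1 (exact) = -1.0000, so:
1 − cos 180° = 1 − (-1) = 2.0000

Δλ = λ_C × 2.0000 = 2.4263 × 2.0000 = 4.8526 pm

λ' = 28.3 + 4.8526 = 33.1526 pm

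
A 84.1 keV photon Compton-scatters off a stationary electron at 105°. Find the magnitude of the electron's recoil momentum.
6.5365e-23 kg·m/s

The electron is initially at rest, so by conservation of momentum:
p⃗_e = p⃗₀ − p⃗'  (incident photon momentum minus scattered photon momentum)

Photon momentum magnitudes (p = h/λ = E/c):
λ₀ = hc/E₀ = 14.7425 pm → p₀ = h/λ₀ = 4.4945e-23 kg·m/s
Δλ = λ_C(1 − cos 105°) = 3.0543 pm
λ' = 17.7968 pm → p' = h/λ' = 3.7232e-23 kg·m/s

The scattered photon makes angle θ = 105° with the incident direction, so by the law of cosines:
|p⃗_e|² = p₀² + p'² − 2p₀p'cos θ
|p⃗_e|² = (4.4945e-23)² + (3.7232e-23)² − 2·4.4945e-23·3.7232e-23·cos(105°)
|p⃗_e| = 6.5365e-23 kg·m/s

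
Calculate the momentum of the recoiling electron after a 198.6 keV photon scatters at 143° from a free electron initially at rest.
1.6049e-22 kg·m/s

The electron is initially at rest, so by conservation of momentum:
p⃗_e = p⃗₀ − p⃗'  (incident photon momentum minus scattered photon momentum)

Photon momentum magnitudes (p = h/λ = E/c):
λ₀ = hc/E₀ = 6.2429 pm → p₀ = h/λ₀ = 1.0614e-22 kg·m/s
Δλ = λ_C(1 − cos 143°) = 4.3640 pm
λ' = 10.6070 pm → p' = h/λ' = 6.2469e-23 kg·m/s

The scattered photon makes angle θ = 143° with the incident direction, so by the law of cosines:
|p⃗_e|² = p₀² + p'² − 2p₀p'cos θ
|p⃗_e|² = (1.0614e-22)² + (6.2469e-23)² − 2·1.0614e-22·6.2469e-23·cos(143°)
|p⃗_e| = 1.6049e-22 kg·m/s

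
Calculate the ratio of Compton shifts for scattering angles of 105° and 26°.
105° produces the larger shift by a factor of 12.438

Calculate both shifts using Δλ = λ_C(1 - cos θ):

For θ₁ = 26°:
Δλ₁ = 2.4263 × (1 - cos(26°))
Δλ₁ = 2.4263 × 0.1012
Δλ₁ = 0.2456 pm

For θ₂ = 105°:
Δλ₂ = 2.4263 × (1 - cos(105°))
Δλ₂ = 2.4263 × 1.2588
Δλ₂ = 3.0543 pm

The 105° angle produces the larger shift.
Ratio: 3.0543/0.2456 = 12.438

(Intermediate values are shown rounded; full precision is carried through to the final answer.)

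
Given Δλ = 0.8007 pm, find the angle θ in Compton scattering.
47.93°

From the Compton formula Δλ = λ_C(1 - cos θ), we can solve for θ:

cos θ = 1 - Δλ/λ_C

Given:
- Δλ = 0.8007 pm
- λ_C = h/(m_e·c) ≈ 2.42631024 pm

cos θ = 1 - 0.8007/2.42631024
cos θ = 1 - 0.330007
cos θ = 0.669993

θ = arccos(0.669993)
θ = 47.93°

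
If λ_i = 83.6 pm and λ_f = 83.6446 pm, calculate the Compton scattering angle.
11.00°

First find the wavelength shift:
Δλ = λ' - λ = 83.6446 - 83.6 = 0.0446 pm

Using Δλ = λ_C(1 - cos θ), with λ_C = h/(m_e·c) ≈ 2.42631024 pm:
cos θ = 1 - Δλ/λ_C
cos θ = 1 - 0.0446/2.42631024
cos θ = 0.981618

θ = arccos(0.981618)
θ = 11.00°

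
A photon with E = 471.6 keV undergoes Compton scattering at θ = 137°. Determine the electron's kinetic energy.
290.0662 keV

By energy conservation: K_e = E_initial - E_final

First find the scattered photon energy:
Initial wavelength: λ = hc/E = 2.6290 pm
Compton shift: Δλ = λ_C(1 - cos(137°)) = 4.2008 pm
Final wavelength: λ' = 2.6290 + 4.2008 = 6.8298 pm
Final photon energy: E' = hc/λ' = 181.5338 keV

Electron kinetic energy:
K_e = E - E' = 471.6000 - 181.5338 = 290.0662 keV

(Intermediate values are shown rounded; full precision is carried through to the final answer.)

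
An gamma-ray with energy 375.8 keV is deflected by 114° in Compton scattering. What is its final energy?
184.7096 keV

First convert energy to wavelength:
λ = hc/E, with hc ≈ 1239.842 keV·pm (i.e. 1239.842 eV·nm)

For E = 375.8 keV = 375800 eV:
λ = 1239.842 keV·pm / 375.8 keV
λ = 3.2992 pm

Calculate the Compton shift:
Δλ = λ_C(1 - cos(114°)) = 2.4263 × 1.4067
Δλ = 3.4132 pm

Final wavelength:
λ' = 3.2992 + 3.4132 = 6.7124 pm

Final energy:
E' = hc/λ' = 1239.842 / 6.7124 = 184.7096 keV

(Intermediate values are shown rounded; full precision is carried through to the final answer.)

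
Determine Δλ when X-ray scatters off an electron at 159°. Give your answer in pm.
4.6915 pm

Using the Compton scattering formula:
Δλ = λ_C(1 - cos θ)

where λ_C = h/(m_e·c) ≈ 2.4263 pm is the Compton wavelength of an electron.

For θ = 159°:
cos(159°) = -0.9336
1 - cos(159°) = 1.9336

Δλ = 2.4263 × 1.9336
Δλ = 4.6915 pm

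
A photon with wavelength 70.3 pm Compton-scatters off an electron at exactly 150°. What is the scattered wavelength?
74.8276 pm

Using the Compton formula: λ' = λ + λ_C(1 − cos θ)

For θ = 150°, cos θ = -√3/2 (exact) ≈ -0.8660, so:
1 − cos 150° = 1 − (-√3/2) ≈ 1.8660

Δλ = λ_C × 1.8660 = 2.4263 × 1.8660 = 4.5276 pm

λ' = 70.3 + 4.5276 = 74.8276 pm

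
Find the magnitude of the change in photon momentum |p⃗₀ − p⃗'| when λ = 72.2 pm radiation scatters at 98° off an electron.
1.3599e-23 kg·m/s

Photon momentum magnitude is p = h/λ.

Initial momentum:
p₀ = h/λ = 6.6261e-34/7.2200e-11 = 9.1774e-24 kg·m/s

After scattering:
λ' = λ + Δλ = 72.2 + 2.7640 = 74.9640 pm
p' = h/λ' = 6.6261e-34/7.4964e-11 = 8.8390e-24 kg·m/s

Momentum is a vector; the scattered photon's direction makes angle θ = 98° with the incident direction. The magnitude of the vector change Δp⃗ = p⃗₀ − p⃗' is found from the law of cosines:
|Δp⃗|² = p₀² + p'² − 2p₀p'cos θ
|Δp⃗|² = (9.1774e-24)² + (8.8390e-24)² − 2·9.1774e-24·8.8390e-24·cos(98°)
|Δp⃗| = 1.3599e-23 kg·m/s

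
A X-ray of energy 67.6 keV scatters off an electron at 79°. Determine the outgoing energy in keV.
61.0633 keV

First convert energy to wavelength:
λ = hc/E, with hc ≈ 1239.842 keV·pm (i.e. 1239.842 eV·nm)

For E = 67.6 keV = 67600 eV:
λ = 1239.842 keV·pm / 67.6 keV
λ = 18.3409 pm

Calculate the Compton shift:
Δλ = λ_C(1 - cos(79°)) = 2.4263 × 0.8092
Δλ = 1.9633 pm

Final wavelength:
λ' = 18.3409 + 1.9633 = 20.3042 pm

Final energy:
E' = hc/λ' = 1239.842 / 20.3042 = 61.0633 keV

(Intermediate values are shown rounded; full precision is carried through to the final answer.)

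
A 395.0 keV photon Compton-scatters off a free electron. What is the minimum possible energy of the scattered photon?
155.1458 keV (at θ = 180°)

The scattered photon has minimum energy when its wavelength is maximum, i.e., when the Compton shift Δλ = λ_C(1 − cos θ) is maximum. This occurs at θ = 180° (backscattering), giving Δλ_max = 2λ_C = 4.8526 pm.

Initial wavelength: λ₀ = hc/E₀ = 3.1388 pm
Maximum final wavelength: λ'_max = λ₀ + 2λ_C = 3.1388 + 4.8526 = 7.9915 pm
Minimum final energy: E'_min = hc/λ'_max = 155.1458 keV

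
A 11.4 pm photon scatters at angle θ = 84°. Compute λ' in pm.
13.5727 pm

Using the Compton scattering formula:
λ' = λ + Δλ = λ + λ_C(1 - cos θ)

Given:
- Initial wavelength λ = 11.4 pm
- Scattering angle θ = 84°
- Compton wavelength λ_C ≈ 2.4263 pm

Calculate the shift:
Δλ = 2.4263 × (1 - cos(84°))
Δλ = 2.4263 × 0.8955
Δλ = 2.1727 pm

Final wavelength:
λ' = 11.4 + 2.1727 = 13.5727 pm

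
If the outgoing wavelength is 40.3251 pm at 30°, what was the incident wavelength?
40.0000 pm

From λ' = λ + Δλ, we have λ = λ' - Δλ

First calculate the Compton shift:
Δλ = λ_C(1 - cos θ)
Δλ = 2.4263 × (1 - cos(30°))
Δλ = 2.4263 × 0.1340
Δλ = 0.3251 pm

Initial wavelength:
λ = λ' - Δλ
λ = 40.3251 - 0.3251
λ = 40.0000 pm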